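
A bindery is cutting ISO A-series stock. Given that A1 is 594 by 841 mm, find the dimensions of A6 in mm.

A2: ⌊841/2⌋ × 594 = 420 × 594 mm
A3: ⌊594/2⌋ × 420 = 297 × 420 mm
A4: ⌊420/2⌋ × 297 = 210 × 297 mm
A5: ⌊297/2⌋ × 210 = 148 × 210 mm
A6: ⌊210/2⌋ × 148 = 105 × 148 mm

105 × 148 mm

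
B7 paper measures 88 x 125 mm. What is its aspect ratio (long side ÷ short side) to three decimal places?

125 / 88 = 1.420
ISO 216 targets √2 ≈ 1.414; the +0.006 deviation is from mm rounding.

1.420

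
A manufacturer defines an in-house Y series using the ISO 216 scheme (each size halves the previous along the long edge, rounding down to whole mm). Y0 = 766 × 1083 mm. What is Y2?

Y1: ⌊1083/2⌋ × 766 = 541 × 766 mm
Y2: ⌊766/2⌋ × 541 = 383 × 541 mm

383 × 541 mm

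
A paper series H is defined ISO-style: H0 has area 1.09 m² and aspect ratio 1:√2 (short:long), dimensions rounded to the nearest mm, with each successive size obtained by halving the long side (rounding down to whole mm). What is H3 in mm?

310 × 439 mm

Let H0's short side be w mm. w · w√2 = 1.09 m² = 1,090,000 mm², so w ≈ 877.9 mm and w√2 ≈ 1241.6 mm → H0 = 878 × 1242 mm.
H1: ⌊1242/2⌋ × 878 = 621 × 878 mm
H2: ⌊878/2⌋ × 621 = 439 × 621 mm
H3: ⌊621/2⌋ × 439 = 310 × 439 mm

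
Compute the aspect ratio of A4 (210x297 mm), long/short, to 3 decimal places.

1.414

297 / 210 = 1.414
Matches √2 ≈ 1.414 — the ISO 216 defining ratio.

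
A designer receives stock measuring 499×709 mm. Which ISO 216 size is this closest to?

B2 (500 × 707 mm)

Aspect ratio 709/499 ≈ 1.421 — close to the ISO √2 ≈ 1.414.
In the B-series (B0 = 1000 × 1414 mm): B2 = 500 × 707 mm.
Off by 3 mm total — nearest standard size.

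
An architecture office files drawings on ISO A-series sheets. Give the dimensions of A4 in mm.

210 × 297 mm

A0 = 841 × 1189 mm (A0 has area 1 m², aspect 1:√2).
A1: ⌊1189/2⌋ × 841 = 594 × 841 mm
A2: ⌊841/2⌋ × 594 = 420 × 594 mm
A3: ⌊594/2⌋ × 420 = 297 × 420 mm
A4: ⌊420/2⌋ × 297 = 210 × 297 mm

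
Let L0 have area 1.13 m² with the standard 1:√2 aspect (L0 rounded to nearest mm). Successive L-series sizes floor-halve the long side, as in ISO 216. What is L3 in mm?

Let L0's short side be w mm. w · w√2 = 1.13 m² = 1,130,000 mm², so w ≈ 893.9 mm and w√2 ≈ 1264.1 mm → L0 = 894 × 1264 mm.
L1: ⌊1264/2⌋ × 894 = 632 × 894 mm
L2: ⌊894/2⌋ × 632 = 447 × 632 mm
L3: ⌊632/2⌋ × 447 = 316 × 447 mm

316 × 447 mm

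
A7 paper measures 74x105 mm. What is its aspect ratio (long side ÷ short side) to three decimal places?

1.419

105 / 74 = 1.419
ISO 216 targets √2 ≈ 1.414; the +0.005 deviation is from mm rounding.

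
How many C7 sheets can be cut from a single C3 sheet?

Each ISO step halves the sheet: 1 × C3 → 2 × C4 → 4 × C5 → 8 × C6 → …
From C3 to C7 is 4 halving steps: 2^4 = 16.

16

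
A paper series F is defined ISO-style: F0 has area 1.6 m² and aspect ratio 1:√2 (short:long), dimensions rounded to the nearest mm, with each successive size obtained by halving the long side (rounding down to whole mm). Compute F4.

Let F0's short side be w mm. w · w√2 = 1.6 m² = 1,600,000 mm², so w ≈ 1063.7 mm and w√2 ≈ 1504.2 mm → F0 = 1064 × 1504 mm.
F1: ⌊1504/2⌋ × 1064 = 752 × 1064 mm
F2: ⌊1064/2⌋ × 752 = 532 × 752 mm
F3: ⌊752/2⌋ × 532 = 376 × 532 mm
F4: ⌊532/2⌋ × 376 = 266 × 376 mm

266 × 376 mm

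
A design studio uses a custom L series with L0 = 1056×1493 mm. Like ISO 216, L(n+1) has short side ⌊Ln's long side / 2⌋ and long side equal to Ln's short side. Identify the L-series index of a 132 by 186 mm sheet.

L0: 1056 × 1493 mm
L1: 746 × 1056 mm
L2: 528 × 746 mm
L3: 373 × 528 mm
L4: 264 × 373 mm
L5: 186 × 264 mm
L6: 132 × 186 mm
L7: 93 × 132 mm
→ matches L6.

L6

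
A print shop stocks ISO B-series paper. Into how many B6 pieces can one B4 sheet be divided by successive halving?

Each ISO step halves the sheet: 1 × B4 → 2 × B5 → 4 × B6
From B4 to B6 is 2 halving steps: 2^2 = 4.

4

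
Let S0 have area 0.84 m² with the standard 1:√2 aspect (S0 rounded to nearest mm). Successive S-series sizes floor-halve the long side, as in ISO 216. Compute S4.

Let S0's short side be w mm. w · w√2 = 0.84 m² = 840,000 mm², so w ≈ 770.7 mm and w√2 ≈ 1089.9 mm → S0 = 771 × 1090 mm.
S1: ⌊1090/2⌋ × 771 = 545 × 771 mm
S2: ⌊771/2⌋ × 545 = 385 × 545 mm
S3: ⌊545/2⌋ × 385 = 272 × 385 mm
S4: ⌊385/2⌋ × 272 = 192 × 272 mm

192 × 272 mm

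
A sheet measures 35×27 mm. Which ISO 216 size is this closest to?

A10 (26 × 37 mm)

Aspect ratio 35/27 ≈ 1.296 (ISO target is √2 ≈ 1.414).
In the A-series (A0 area = 1 m²): A10 = 26 × 37 mm.
Off by 3 mm total — nearest standard size.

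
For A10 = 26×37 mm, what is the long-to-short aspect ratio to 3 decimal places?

37 / 26 = 1.423
ISO 216 targets √2 ≈ 1.414; the +0.009 deviation is from mm rounding.

1.423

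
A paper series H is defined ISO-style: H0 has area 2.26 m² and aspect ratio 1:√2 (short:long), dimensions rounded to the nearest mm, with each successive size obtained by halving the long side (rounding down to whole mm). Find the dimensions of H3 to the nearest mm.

447 × 632 mm

Let H0's short side be w mm. w · w√2 = 2.26 m² = 2,260,000 mm², so w ≈ 1264.1 mm and w√2 ≈ 1787.8 mm → H0 = 1264 × 1788 mm.
H1: ⌊1788/2⌋ × 1264 = 894 × 1264 mm
H2: ⌊1264/2⌋ × 894 = 632 × 894 mm
H3: ⌊894/2⌋ × 632 = 447 × 632 mm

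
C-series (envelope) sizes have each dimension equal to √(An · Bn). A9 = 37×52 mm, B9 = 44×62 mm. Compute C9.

Short side: √(37 · 44) = √1628 ≈ 40.3 → 40 mm
Long side: √(52 · 62) = √3224 ≈ 56.8 → 57 mm

40 × 57 mm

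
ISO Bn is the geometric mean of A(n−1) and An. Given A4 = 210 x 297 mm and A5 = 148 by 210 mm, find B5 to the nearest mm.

Short side: √(210 · 148) = √31080 ≈ 176.3 → 176 mm
Long side: √(297 · 210) = √62370 ≈ 249.7 → 250 mm

176 × 250 mm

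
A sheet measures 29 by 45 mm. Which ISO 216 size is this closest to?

Aspect ratio 45/29 ≈ 1.552 (ISO target is √2 ≈ 1.414).
In the B-series (B0 = 1000 × 1414 mm): B10 = 31 × 44 mm.
Off by 3 mm total — nearest standard size.

B10 (31 × 44 mm)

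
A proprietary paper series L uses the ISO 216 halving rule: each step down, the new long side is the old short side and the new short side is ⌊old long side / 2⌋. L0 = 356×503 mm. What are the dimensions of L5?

L1: ⌊503/2⌋ × 356 = 251 × 356 mm
L2: ⌊356/2⌋ × 251 = 178 × 251 mm
L3: ⌊251/2⌋ × 178 = 125 × 178 mm
L4: ⌊178/2⌋ × 125 = 89 × 125 mm
L5: ⌊125/2⌋ × 89 = 62 × 89 mm

62 × 89 mm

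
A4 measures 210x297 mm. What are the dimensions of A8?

A5: ⌊297/2⌋ × 210 = 148 × 210 mm
A6: ⌊210/2⌋ × 148 = 105 × 148 mm
A7: ⌊148/2⌋ × 105 = 74 × 105 mm
A8: ⌊105/2⌋ × 74 = 52 × 74 mm

52 × 74 mm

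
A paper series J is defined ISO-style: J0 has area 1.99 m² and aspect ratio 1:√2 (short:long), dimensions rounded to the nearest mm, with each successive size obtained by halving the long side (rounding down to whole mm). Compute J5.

209 × 296 mm

Let J0's short side be w mm. w · w√2 = 1.99 m² = 1,990,000 mm², so w ≈ 1186.2 mm and w√2 ≈ 1677.6 mm → J0 = 1186 × 1678 mm.
J1: ⌊1678/2⌋ × 1186 = 839 × 1186 mm
J2: ⌊1186/2⌋ × 839 = 593 × 839 mm
J3: ⌊839/2⌋ × 593 = 419 × 593 mm
J4: ⌊593/2⌋ × 419 = 296 × 419 mm
J5: ⌊419/2⌋ × 296 = 209 × 296 mm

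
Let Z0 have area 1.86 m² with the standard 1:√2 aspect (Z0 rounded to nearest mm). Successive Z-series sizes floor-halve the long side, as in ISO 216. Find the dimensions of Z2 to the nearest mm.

Let Z0's short side be w mm. w · w√2 = 1.86 m² = 1,860,000 mm², so w ≈ 1146.8 mm and w√2 ≈ 1621.9 mm → Z0 = 1147 × 1622 mm.
Z1: ⌊1622/2⌋ × 1147 = 811 × 1147 mm
Z2: ⌊1147/2⌋ × 811 = 573 × 811 mm

573 × 811 mm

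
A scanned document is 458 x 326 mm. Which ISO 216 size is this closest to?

C3 (324 × 458 mm)

Aspect ratio 458/326 ≈ 1.405 — close to the ISO √2 ≈ 1.414.
In the C-series (envelope sizes, between A and B): C3 = 324 × 458 mm.
Off by 2 mm total — nearest standard size.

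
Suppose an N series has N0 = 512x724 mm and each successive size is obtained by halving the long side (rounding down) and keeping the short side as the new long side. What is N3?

N1 = 362 × 512 mm (from N0 by 1 halving).
N2: ⌊512/2⌋ × 362 = 256 × 362 mm
N3: ⌊362/2⌋ × 256 = 181 × 256 mm

181 × 256 mm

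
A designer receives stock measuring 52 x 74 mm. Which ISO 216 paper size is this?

Aspect ratio 74/52 ≈ 1.423 — close to the ISO √2 ≈ 1.414.
In the A-series (A0 area = 1 m²): A8 = 52 × 74 mm.

A8 (52 × 74 mm)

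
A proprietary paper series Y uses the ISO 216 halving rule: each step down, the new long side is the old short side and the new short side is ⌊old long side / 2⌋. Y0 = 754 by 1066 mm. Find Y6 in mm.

Y1: ⌊1066/2⌋ × 754 = 533 × 754 mm
Y2: ⌊754/2⌋ × 533 = 377 × 533 mm
Y3: ⌊533/2⌋ × 377 = 266 × 377 mm
Y4: ⌊377/2⌋ × 266 = 188 × 266 mm
Y5: ⌊266/2⌋ × 188 = 133 × 188 mm
Y6: ⌊188/2⌋ × 133 = 94 × 133 mm

94 × 133 mm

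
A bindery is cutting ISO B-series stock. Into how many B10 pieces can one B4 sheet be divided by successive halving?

64

Each ISO step halves the sheet: 1 × B4 → 2 × B5 → 4 × B6 → 8 × B7 → …
From B4 to B10 is 6 halving steps: 2^6 = 64.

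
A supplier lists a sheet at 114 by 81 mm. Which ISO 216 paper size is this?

C7 (81 × 114 mm)

Aspect ratio 114/81 ≈ 1.407 — close to the ISO √2 ≈ 1.414.
In the C-series (envelope sizes, between A and B): C7 = 81 × 114 mm.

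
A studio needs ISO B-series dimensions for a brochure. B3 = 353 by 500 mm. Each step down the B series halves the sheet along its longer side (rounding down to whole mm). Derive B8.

62 × 88 mm

B4: ⌊500/2⌋ × 353 = 250 × 353 mm
B5: ⌊353/2⌋ × 250 = 176 × 250 mm
B6: ⌊250/2⌋ × 176 = 125 × 176 mm
B7: ⌊176/2⌋ × 125 = 88 × 125 mm
B8: ⌊125/2⌋ × 88 = 62 × 88 mm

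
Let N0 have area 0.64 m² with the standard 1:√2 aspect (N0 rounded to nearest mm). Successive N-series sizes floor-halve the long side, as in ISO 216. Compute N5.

118 × 168 mm

Let N0's short side be w mm. w · w√2 = 0.64 m² = 640,000 mm², so w ≈ 672.7 mm and w√2 ≈ 951.4 mm → N0 = 673 × 951 mm.
N1: ⌊951/2⌋ × 673 = 475 × 673 mm
N2: ⌊673/2⌋ × 475 = 336 × 475 mm
N3: ⌊475/2⌋ × 336 = 237 × 336 mm
N4: ⌊336/2⌋ × 237 = 168 × 237 mm
N5: ⌊237/2⌋ × 168 = 118 × 168 mm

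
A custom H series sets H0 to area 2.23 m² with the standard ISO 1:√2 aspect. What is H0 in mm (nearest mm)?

Let the short side be w mm. Then w · w√2 = 2.23 m² = 2,230,000 mm².
w² = 2,230,000/√2, so w ≈ 1255.7 mm; long side = w√2 ≈ 1775.9 mm.

1256 × 1776 mm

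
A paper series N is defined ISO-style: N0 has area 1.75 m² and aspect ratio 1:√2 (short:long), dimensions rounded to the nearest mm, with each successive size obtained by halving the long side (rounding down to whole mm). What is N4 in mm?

Let N0's short side be w mm. w · w√2 = 1.75 m² = 1,750,000 mm², so w ≈ 1112.4 mm and w√2 ≈ 1573.2 mm → N0 = 1112 × 1573 mm.
N1: ⌊1573/2⌋ × 1112 = 786 × 1112 mm
N2: ⌊1112/2⌋ × 786 = 556 × 786 mm
N3: ⌊786/2⌋ × 556 = 393 × 556 mm
N4: ⌊556/2⌋ × 393 = 278 × 393 mm

278 × 393 mm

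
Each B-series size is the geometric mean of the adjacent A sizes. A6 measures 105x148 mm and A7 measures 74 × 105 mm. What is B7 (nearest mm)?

Short side: √(105 · 74) = √7770 ≈ 88.1 → 88 mm
Long side: √(148 · 105) = √15540 ≈ 124.7 → 125 mm

88 × 125 mm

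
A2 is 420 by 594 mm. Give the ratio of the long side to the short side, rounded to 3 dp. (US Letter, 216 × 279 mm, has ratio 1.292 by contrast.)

594 / 420 = 1.414
Matches √2 ≈ 1.414 — the ISO 216 defining ratio.

1.414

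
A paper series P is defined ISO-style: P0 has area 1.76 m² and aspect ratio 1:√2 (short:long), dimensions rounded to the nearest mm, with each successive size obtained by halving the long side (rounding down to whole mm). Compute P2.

Let P0's short side be w mm. w · w√2 = 1.76 m² = 1,760,000 mm², so w ≈ 1115.6 mm and w√2 ≈ 1577.7 mm → P0 = 1116 × 1578 mm.
P1: ⌊1578/2⌋ × 1116 = 789 × 1116 mm
P2: ⌊1116/2⌋ × 789 = 558 × 789 mm

558 × 789 mm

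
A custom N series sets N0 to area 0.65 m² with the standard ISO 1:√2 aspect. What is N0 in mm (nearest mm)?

Let the short side be w mm. Then w · w√2 = 0.65 m² = 650,000 mm².
w² = 650,000/√2, so w ≈ 678.0 mm; long side = w√2 ≈ 958.8 mm.

678 × 959 mm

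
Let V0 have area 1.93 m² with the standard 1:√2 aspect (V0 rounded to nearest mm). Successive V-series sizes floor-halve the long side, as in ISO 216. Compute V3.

Let V0's short side be w mm. w · w√2 = 1.93 m² = 1,930,000 mm², so w ≈ 1168.2 mm and w√2 ≈ 1652.1 mm → V0 = 1168 × 1652 mm.
V1: ⌊1652/2⌋ × 1168 = 826 × 1168 mm
V2: ⌊1168/2⌋ × 826 = 584 × 826 mm
V3: ⌊826/2⌋ × 584 = 413 × 584 mm

413 × 584 mm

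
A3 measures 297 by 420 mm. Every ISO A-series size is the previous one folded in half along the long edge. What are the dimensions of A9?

37 × 52 mm

A4: ⌊420/2⌋ × 297 = 210 × 297 mm
A5: ⌊297/2⌋ × 210 = 148 × 210 mm
A6: ⌊210/2⌋ × 148 = 105 × 148 mm
A7: ⌊148/2⌋ × 105 = 74 × 105 mm
A8: ⌊105/2⌋ × 74 = 52 × 74 mm
A9: ⌊74/2⌋ × 52 = 37 × 52 mm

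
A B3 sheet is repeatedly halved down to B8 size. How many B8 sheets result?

Each ISO step halves the sheet: 1 × B3 → 2 × B4 → 4 × B5 → 8 × B6 → …
From B3 to B8 is 5 halving steps: 2^5 = 32.

32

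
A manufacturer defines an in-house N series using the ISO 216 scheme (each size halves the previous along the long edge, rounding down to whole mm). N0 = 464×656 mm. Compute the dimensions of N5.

N1: ⌊656/2⌋ × 464 = 328 × 464 mm
N2: ⌊464/2⌋ × 328 = 232 × 328 mm
N3: ⌊328/2⌋ × 232 = 164 × 232 mm
N4: ⌊232/2⌋ × 164 = 116 × 164 mm
N5: ⌊164/2⌋ × 116 = 82 × 116 mm

82 × 116 mm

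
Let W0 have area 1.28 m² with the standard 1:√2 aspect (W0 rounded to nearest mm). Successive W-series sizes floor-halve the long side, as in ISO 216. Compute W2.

475 × 672 mm

Let W0's short side be w mm. w · w√2 = 1.28 m² = 1,280,000 mm², so w ≈ 951.4 mm and w√2 ≈ 1345.4 mm → W0 = 951 × 1345 mm.
W1: ⌊1345/2⌋ × 951 = 672 × 951 mm
W2: ⌊951/2⌋ × 672 = 475 × 672 mm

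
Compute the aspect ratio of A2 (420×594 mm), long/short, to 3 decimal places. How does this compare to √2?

594 / 420 = 1.414
Matches √2 ≈ 1.414 — the ISO 216 defining ratio.

1.414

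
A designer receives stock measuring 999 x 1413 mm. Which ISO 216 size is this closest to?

Aspect ratio 1413/999 ≈ 1.414 — close to the ISO √2 ≈ 1.414.
In the B-series (B0 = 1000 × 1414 mm): B0 = 1000 × 1414 mm.
Off by 2 mm total — nearest standard size.

B0 (1000 × 1414 mm)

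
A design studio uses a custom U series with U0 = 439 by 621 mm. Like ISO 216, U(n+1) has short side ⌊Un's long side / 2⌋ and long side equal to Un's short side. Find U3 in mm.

U1: ⌊621/2⌋ × 439 = 310 × 439 mm
U2: ⌊439/2⌋ × 310 = 219 × 310 mm
U3: ⌊310/2⌋ × 219 = 155 × 219 mm

155 × 219 mm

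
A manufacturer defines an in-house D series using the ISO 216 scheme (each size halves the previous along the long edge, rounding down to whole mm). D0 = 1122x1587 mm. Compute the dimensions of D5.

D1: ⌊1587/2⌋ × 1122 = 793 × 1122 mm
D2: ⌊1122/2⌋ × 793 = 561 × 793 mm
D3: ⌊793/2⌋ × 561 = 396 × 561 mm
D4: ⌊561/2⌋ × 396 = 280 × 396 mm
D5: ⌊396/2⌋ × 280 = 198 × 280 mm

198 × 280 mm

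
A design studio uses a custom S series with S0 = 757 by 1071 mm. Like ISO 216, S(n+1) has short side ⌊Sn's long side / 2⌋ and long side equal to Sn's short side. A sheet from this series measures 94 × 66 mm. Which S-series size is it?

S7

S0: 757 × 1071 mm
S1: 535 × 757 mm
S2: 378 × 535 mm
S3: 267 × 378 mm
S4: 189 × 267 mm
S5: 133 × 189 mm
S6: 94 × 133 mm
S7: 66 × 94 mm
S8: 47 × 66 mm
→ matches S7.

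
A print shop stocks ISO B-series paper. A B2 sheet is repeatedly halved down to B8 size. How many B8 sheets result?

64

Each ISO step halves the sheet: 1 × B2 → 2 × B3 → 4 × B4 → 8 × B5 → …
From B2 to B8 is 6 halving steps: 2^6 = 64.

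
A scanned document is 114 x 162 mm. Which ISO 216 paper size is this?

C6 (114 × 162 mm)

Aspect ratio 162/114 ≈ 1.421 — close to the ISO √2 ≈ 1.414.
In the C-series (envelope sizes, between A and B): C6 = 114 × 162 mm.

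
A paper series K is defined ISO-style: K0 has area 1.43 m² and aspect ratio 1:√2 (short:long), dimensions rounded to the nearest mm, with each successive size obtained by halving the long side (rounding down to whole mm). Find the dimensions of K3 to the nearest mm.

Let K0's short side be w mm. w · w√2 = 1.43 m² = 1,430,000 mm², so w ≈ 1005.6 mm and w√2 ≈ 1422.1 mm → K0 = 1006 × 1422 mm.
K1: ⌊1422/2⌋ × 1006 = 711 × 1006 mm
K2: ⌊1006/2⌋ × 711 = 503 × 711 mm
K3: ⌊711/2⌋ × 503 = 355 × 503 mm

355 × 503 mm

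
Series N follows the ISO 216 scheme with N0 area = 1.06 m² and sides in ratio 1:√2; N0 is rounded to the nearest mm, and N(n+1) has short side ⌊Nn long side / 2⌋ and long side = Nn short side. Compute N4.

216 × 306 mm

Let N0's short side be w mm. w · w√2 = 1.06 m² = 1,060,000 mm², so w ≈ 865.8 mm and w√2 ≈ 1224.4 mm → N0 = 866 × 1224 mm.
N1: ⌊1224/2⌋ × 866 = 612 × 866 mm
N2: ⌊866/2⌋ × 612 = 433 × 612 mm
N3: ⌊612/2⌋ × 433 = 306 × 433 mm
N4: ⌊433/2⌋ × 306 = 216 × 306 mm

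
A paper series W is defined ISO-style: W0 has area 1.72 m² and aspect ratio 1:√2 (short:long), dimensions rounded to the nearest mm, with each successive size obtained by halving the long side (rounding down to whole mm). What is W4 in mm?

Let W0's short side be w mm. w · w√2 = 1.72 m² = 1,720,000 mm², so w ≈ 1102.8 mm and w√2 ≈ 1559.6 mm → W0 = 1103 × 1560 mm.
W1: ⌊1560/2⌋ × 1103 = 780 × 1103 mm
W2: ⌊1103/2⌋ × 780 = 551 × 780 mm
W3: ⌊780/2⌋ × 551 = 390 × 551 mm
W4: ⌊551/2⌋ × 390 = 275 × 390 mm

275 × 390 mm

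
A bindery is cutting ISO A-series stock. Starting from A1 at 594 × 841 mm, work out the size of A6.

A2: ⌊841/2⌋ × 594 = 420 × 594 mm
A3: ⌊594/2⌋ × 420 = 297 × 420 mm
A4: ⌊420/2⌋ × 297 = 210 × 297 mm
A5: ⌊297/2⌋ × 210 = 148 × 210 mm
A6: ⌊210/2⌋ × 148 = 105 × 148 mm

105 × 148 mm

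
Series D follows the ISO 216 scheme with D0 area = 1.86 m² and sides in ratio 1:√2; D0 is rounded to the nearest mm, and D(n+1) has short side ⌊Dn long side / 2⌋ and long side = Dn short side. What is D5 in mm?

202 × 286 mm

Let D0's short side be w mm. w · w√2 = 1.86 m² = 1,860,000 mm², so w ≈ 1146.8 mm and w√2 ≈ 1621.9 mm → D0 = 1147 × 1622 mm.
D1: ⌊1622/2⌋ × 1147 = 811 × 1147 mm
D2: ⌊1147/2⌋ × 811 = 573 × 811 mm
D3: ⌊811/2⌋ × 573 = 405 × 573 mm
D4: ⌊573/2⌋ × 405 = 286 × 405 mm
D5: ⌊405/2⌋ × 286 = 202 × 286 mm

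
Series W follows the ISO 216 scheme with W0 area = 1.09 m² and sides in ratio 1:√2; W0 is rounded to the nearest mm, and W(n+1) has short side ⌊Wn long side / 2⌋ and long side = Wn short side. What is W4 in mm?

219 × 310 mm

Let W0's short side be w mm. w · w√2 = 1.09 m² = 1,090,000 mm², so w ≈ 877.9 mm and w√2 ≈ 1241.6 mm → W0 = 878 × 1242 mm.
W1: ⌊1242/2⌋ × 878 = 621 × 878 mm
W2: ⌊878/2⌋ × 621 = 439 × 621 mm
W3: ⌊621/2⌋ × 439 = 310 × 439 mm
W4: ⌊439/2⌋ × 310 = 219 × 310 mm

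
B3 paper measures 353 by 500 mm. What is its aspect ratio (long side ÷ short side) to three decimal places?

1.416

500 / 353 = 1.416
ISO 216 targets √2 ≈ 1.414; the +0.002 deviation is from mm rounding.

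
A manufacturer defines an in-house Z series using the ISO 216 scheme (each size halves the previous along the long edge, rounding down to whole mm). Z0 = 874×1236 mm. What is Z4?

Z1: ⌊1236/2⌋ × 874 = 618 × 874 mm
Z2: ⌊874/2⌋ × 618 = 437 × 618 mm
Z3: ⌊618/2⌋ × 437 = 309 × 437 mm
Z4: ⌊437/2⌋ × 309 = 218 × 309 mm

218 × 309 mm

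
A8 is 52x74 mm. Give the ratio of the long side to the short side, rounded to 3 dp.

1.423

74 / 52 = 1.423
ISO 216 targets √2 ≈ 1.414; the +0.009 deviation is from mm rounding.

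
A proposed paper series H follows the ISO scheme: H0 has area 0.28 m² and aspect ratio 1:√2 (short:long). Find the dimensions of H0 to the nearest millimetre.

Let the short side be w mm. Then w · w√2 = 0.28 m² = 280,000 mm².
w² = 280,000/√2, so w ≈ 445.0 mm; long side = w√2 ≈ 629.3 mm.

445 × 629 mm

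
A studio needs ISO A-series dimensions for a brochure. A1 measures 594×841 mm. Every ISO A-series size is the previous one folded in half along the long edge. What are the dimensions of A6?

105 × 148 mm

A2: ⌊841/2⌋ × 594 = 420 × 594 mm
A3: ⌊594/2⌋ × 420 = 297 × 420 mm
A4: ⌊420/2⌋ × 297 = 210 × 297 mm
A5: ⌊297/2⌋ × 210 = 148 × 210 mm
A6: ⌊210/2⌋ × 148 = 105 × 148 mm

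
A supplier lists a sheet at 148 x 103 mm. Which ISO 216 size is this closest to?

Aspect ratio 148/103 ≈ 1.437 (ISO target is √2 ≈ 1.414).
In the A-series (A0 area = 1 m²): A6 = 105 × 148 mm.
Off by 2 mm total — nearest standard size.

A6 (105 × 148 mm)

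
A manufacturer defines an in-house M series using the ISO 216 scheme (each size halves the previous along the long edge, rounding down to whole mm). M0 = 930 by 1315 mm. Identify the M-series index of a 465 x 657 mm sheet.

M2

M0: 930 × 1315 mm
M1: 657 × 930 mm
M2: 465 × 657 mm
M3: 328 × 465 mm
→ matches M2.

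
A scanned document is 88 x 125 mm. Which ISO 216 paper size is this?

Aspect ratio 125/88 ≈ 1.420 — close to the ISO √2 ≈ 1.414.
In the B-series (B0 = 1000 × 1414 mm): B7 = 88 × 125 mm.

B7 (88 × 125 mm)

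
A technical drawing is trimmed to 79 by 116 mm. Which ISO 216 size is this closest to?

Aspect ratio 116/79 ≈ 1.468 (ISO target is √2 ≈ 1.414).
In the C-series (envelope sizes, between A and B): C7 = 81 × 114 mm.
Off by 4 mm total — nearest standard size.

C7 (81 × 114 mm)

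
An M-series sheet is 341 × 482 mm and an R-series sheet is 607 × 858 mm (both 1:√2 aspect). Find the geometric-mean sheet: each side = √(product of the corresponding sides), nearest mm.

455 × 643 mm

Short side: √(341 · 607) = √206987 ≈ 455.0 → 455 mm
Long side: √(482 · 858) = √413556 ≈ 643.1 → 643 mm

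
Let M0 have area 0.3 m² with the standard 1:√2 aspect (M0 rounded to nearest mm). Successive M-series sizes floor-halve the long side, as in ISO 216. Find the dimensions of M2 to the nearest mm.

Let M0's short side be w mm. w · w√2 = 0.3 m² = 300,000 mm², so w ≈ 460.6 mm and w√2 ≈ 651.4 mm → M0 = 461 × 651 mm.
M1: ⌊651/2⌋ × 461 = 325 × 461 mm
M2: ⌊461/2⌋ × 325 = 230 × 325 mm

230 × 325 mm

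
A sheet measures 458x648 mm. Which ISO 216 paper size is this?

C2 (458 × 648 mm)

Aspect ratio 648/458 ≈ 1.415 — close to the ISO √2 ≈ 1.414.
In the C-series (envelope sizes, between A and B): C2 = 458 × 648 mm.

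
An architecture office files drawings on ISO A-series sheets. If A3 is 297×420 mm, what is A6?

105 × 148 mm

A4: ⌊420/2⌋ × 297 = 210 × 297 mm
A5: ⌊297/2⌋ × 210 = 148 × 210 mm
A6: ⌊210/2⌋ × 148 = 105 × 148 mm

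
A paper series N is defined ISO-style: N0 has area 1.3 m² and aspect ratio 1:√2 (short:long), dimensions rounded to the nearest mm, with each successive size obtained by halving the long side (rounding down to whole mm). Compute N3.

339 × 479 mm

Let N0's short side be w mm. w · w√2 = 1.3 m² = 1,300,000 mm², so w ≈ 958.8 mm and w√2 ≈ 1355.9 mm → N0 = 959 × 1356 mm.
N1: ⌊1356/2⌋ × 959 = 678 × 959 mm
N2: ⌊959/2⌋ × 678 = 479 × 678 mm
N3: ⌊678/2⌋ × 479 = 339 × 479 mm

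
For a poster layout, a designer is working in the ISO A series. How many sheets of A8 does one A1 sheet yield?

128

Each ISO step halves the sheet: 1 × A1 → 2 × A2 → 4 × A3 → 8 × A4 → …
From A1 to A8 is 7 halving steps: 2^7 = 128.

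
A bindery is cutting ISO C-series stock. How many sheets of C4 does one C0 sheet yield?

16

Each ISO step halves the sheet: 1 × C0 → 2 × C1 → 4 × C2 → 8 × C3 → …
From C0 to C4 is 4 halving steps: 2^4 = 16.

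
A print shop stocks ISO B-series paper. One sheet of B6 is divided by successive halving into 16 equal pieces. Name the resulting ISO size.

B10

16 = 2^4, so 4 halving steps.
B6 → B7 → … → B10 after 4 steps.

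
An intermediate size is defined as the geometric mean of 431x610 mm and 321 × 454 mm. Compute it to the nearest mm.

Short side: √(431 · 321) = √138351 ≈ 372.0 → 372 mm
Long side: √(610 · 454) = √276940 ≈ 526.3 → 526 mm

372 × 526 mm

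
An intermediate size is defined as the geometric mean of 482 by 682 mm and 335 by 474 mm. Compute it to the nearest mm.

Short side: √(482 · 335) = √161470 ≈ 401.8 → 402 mm
Long side: √(682 · 474) = √323268 ≈ 568.6 → 569 mm

402 × 569 mm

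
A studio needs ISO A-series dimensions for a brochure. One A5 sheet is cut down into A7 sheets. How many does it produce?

4

Each ISO step halves the sheet: 1 × A5 → 2 × A6 → 4 × A7
From A5 to A7 is 2 halving steps: 2^2 = 4.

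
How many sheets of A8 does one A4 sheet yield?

16

A4 = 210 × 297 mm; A8 = 52 × 74 mm.
Each halving step doubles the count; 4 steps from A4 to A8.
2^4 = 16.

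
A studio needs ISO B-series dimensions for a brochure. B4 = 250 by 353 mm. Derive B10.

B5: ⌊353/2⌋ × 250 = 176 × 250 mm
B6: ⌊250/2⌋ × 176 = 125 × 176 mm
B7: ⌊176/2⌋ × 125 = 88 × 125 mm
B8: ⌊125/2⌋ × 88 = 62 × 88 mm
B9: ⌊88/2⌋ × 62 = 44 × 62 mm
B10: ⌊62/2⌋ × 44 = 31 × 44 mm

31 × 44 mm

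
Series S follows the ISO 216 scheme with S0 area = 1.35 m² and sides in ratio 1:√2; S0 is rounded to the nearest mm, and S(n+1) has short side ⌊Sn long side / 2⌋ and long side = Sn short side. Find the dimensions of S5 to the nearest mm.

172 × 244 mm

Let S0's short side be w mm. w · w√2 = 1.35 m² = 1,350,000 mm², so w ≈ 977.0 mm and w√2 ≈ 1381.7 mm → S0 = 977 × 1382 mm.
S1: ⌊1382/2⌋ × 977 = 691 × 977 mm
S2: ⌊977/2⌋ × 691 = 488 × 691 mm
S3: ⌊691/2⌋ × 488 = 345 × 488 mm
S4: ⌊488/2⌋ × 345 = 244 × 345 mm
S5: ⌊345/2⌋ × 244 = 172 × 244 mm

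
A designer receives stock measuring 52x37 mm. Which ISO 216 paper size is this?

Aspect ratio 52/37 ≈ 1.405 — close to the ISO √2 ≈ 1.414.
In the A-series (A0 area = 1 m²): A9 = 37 × 52 mm.

A9 (37 × 52 mm)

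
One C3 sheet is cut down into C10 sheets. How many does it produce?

128

Each ISO step halves the sheet: 1 × C3 → 2 × C4 → 4 × C5 → 8 × C6 → …
From C3 to C10 is 7 halving steps: 2^7 = 128.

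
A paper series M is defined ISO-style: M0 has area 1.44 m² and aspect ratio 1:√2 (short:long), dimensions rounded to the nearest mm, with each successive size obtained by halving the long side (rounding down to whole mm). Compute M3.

356 × 504 mm

Let M0's short side be w mm. w · w√2 = 1.44 m² = 1,440,000 mm², so w ≈ 1009.1 mm and w√2 ≈ 1427.0 mm → M0 = 1009 × 1427 mm.
M1: ⌊1427/2⌋ × 1009 = 713 × 1009 mm
M2: ⌊1009/2⌋ × 713 = 504 × 713 mm
M3: ⌊713/2⌋ × 504 = 356 × 504 mm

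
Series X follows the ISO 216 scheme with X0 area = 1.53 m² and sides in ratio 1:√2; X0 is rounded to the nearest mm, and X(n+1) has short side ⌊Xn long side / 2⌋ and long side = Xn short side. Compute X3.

367 × 520 mm

Let X0's short side be w mm. w · w√2 = 1.53 m² = 1,530,000 mm², so w ≈ 1040.1 mm and w√2 ≈ 1471.0 mm → X0 = 1040 × 1471 mm.
X1: ⌊1471/2⌋ × 1040 = 735 × 1040 mm
X2: ⌊1040/2⌋ × 735 = 520 × 735 mm
X3: ⌊735/2⌋ × 520 = 367 × 520 mm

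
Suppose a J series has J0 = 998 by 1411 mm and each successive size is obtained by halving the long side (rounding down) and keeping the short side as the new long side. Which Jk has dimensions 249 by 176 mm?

J0: 998 × 1411 mm
J1: 705 × 998 mm
J2: 499 × 705 mm
J3: 352 × 499 mm
J4: 249 × 352 mm
J5: 176 × 249 mm
J6: 124 × 176 mm
→ matches J5.

J5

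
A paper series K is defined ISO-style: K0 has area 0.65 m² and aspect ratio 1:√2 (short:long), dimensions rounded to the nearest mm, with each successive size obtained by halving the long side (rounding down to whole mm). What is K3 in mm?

Let K0's short side be w mm. w · w√2 = 0.65 m² = 650,000 mm², so w ≈ 678.0 mm and w√2 ≈ 958.8 mm → K0 = 678 × 959 mm.
K1: ⌊959/2⌋ × 678 = 479 × 678 mm
K2: ⌊678/2⌋ × 479 = 339 × 479 mm
K3: ⌊479/2⌋ × 339 = 239 × 339 mm

239 × 339 mm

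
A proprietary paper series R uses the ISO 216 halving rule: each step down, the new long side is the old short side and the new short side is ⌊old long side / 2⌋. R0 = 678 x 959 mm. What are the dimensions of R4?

169 × 239 mm

R1 = 479 × 678 mm (from R0 by 1 halving).
R2: ⌊678/2⌋ × 479 = 339 × 479 mm
R3: ⌊479/2⌋ × 339 = 239 × 339 mm
R4: ⌊339/2⌋ × 239 = 169 × 239 mm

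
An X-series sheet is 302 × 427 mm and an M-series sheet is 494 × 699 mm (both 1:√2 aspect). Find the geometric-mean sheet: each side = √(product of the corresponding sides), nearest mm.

386 × 546 mm

Short side: √(302 · 494) = √149188 ≈ 386.2 → 386 mm
Long side: √(427 · 699) = √298473 ≈ 546.3 → 546 mm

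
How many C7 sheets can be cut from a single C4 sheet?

8

Each ISO step halves the sheet: 1 × C4 → 2 × C5 → 4 × C6 → 8 × C7
From C4 to C7 is 3 halving steps: 2^3 = 8.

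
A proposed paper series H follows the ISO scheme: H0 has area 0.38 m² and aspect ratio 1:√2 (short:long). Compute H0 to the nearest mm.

Let the short side be w mm. Then w · w√2 = 0.38 m² = 380,000 mm².
w² = 380,000/√2, so w ≈ 518.4 mm; long side = w√2 ≈ 733.1 mm.

518 × 733 mm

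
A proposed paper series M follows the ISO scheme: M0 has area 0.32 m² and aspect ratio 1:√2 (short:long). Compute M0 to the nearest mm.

476 × 673 mm

Let the short side be w mm. Then w · w√2 = 0.32 m² = 320,000 mm².
w² = 320,000/√2, so w ≈ 475.7 mm; long side = w√2 ≈ 672.7 mm.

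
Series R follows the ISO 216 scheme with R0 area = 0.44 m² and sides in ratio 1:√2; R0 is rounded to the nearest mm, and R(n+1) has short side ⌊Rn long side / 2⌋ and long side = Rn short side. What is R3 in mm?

Let R0's short side be w mm. w · w√2 = 0.44 m² = 440,000 mm², so w ≈ 557.8 mm and w√2 ≈ 788.8 mm → R0 = 558 × 789 mm.
R1: ⌊789/2⌋ × 558 = 394 × 558 mm
R2: ⌊558/2⌋ × 394 = 279 × 394 mm
R3: ⌊394/2⌋ × 279 = 197 × 279 mm

197 × 279 mm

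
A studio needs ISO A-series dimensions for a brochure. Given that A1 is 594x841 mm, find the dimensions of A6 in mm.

A2: ⌊841/2⌋ × 594 = 420 × 594 mm
A3: ⌊594/2⌋ × 420 = 297 × 420 mm
A4: ⌊420/2⌋ × 297 = 210 × 297 mm
A5: ⌊297/2⌋ × 210 = 148 × 210 mm
A6: ⌊210/2⌋ × 148 = 105 × 148 mm

105 × 148 mm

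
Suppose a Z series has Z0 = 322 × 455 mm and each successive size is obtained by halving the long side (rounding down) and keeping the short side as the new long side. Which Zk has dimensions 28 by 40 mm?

Z0: 322 × 455 mm
Z1: 227 × 322 mm
Z2: 161 × 227 mm
Z3: 113 × 161 mm
Z4: 80 × 113 mm
Z5: 56 × 80 mm
Z6: 40 × 56 mm
Z7: 28 × 40 mm
Z8: 20 × 28 mm
→ matches Z7.

Z7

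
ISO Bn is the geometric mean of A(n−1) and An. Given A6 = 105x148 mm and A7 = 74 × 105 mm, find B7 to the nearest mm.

Short side: √(105 · 74) = √7770 ≈ 88.1 → 88 mm
Long side: √(148 · 105) = √15540 ≈ 124.7 → 125 mm

88 × 125 mm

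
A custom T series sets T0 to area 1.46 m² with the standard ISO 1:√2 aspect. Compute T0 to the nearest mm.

Let the short side be w mm. Then w · w√2 = 1.46 m² = 1,460,000 mm².
w² = 1,460,000/√2, so w ≈ 1016.1 mm; long side = w√2 ≈ 1436.9 mm.

1016 × 1437 mm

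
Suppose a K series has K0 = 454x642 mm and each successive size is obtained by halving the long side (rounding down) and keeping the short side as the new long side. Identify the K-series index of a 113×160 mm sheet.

K4

K0: 454 × 642 mm
K1: 321 × 454 mm
K2: 227 × 321 mm
K3: 160 × 227 mm
K4: 113 × 160 mm
K5: 80 × 113 mm
→ matches K4.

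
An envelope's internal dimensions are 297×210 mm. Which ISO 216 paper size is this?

A4 (210 × 297 mm)

Aspect ratio 297/210 ≈ 1.414 — close to the ISO √2 ≈ 1.414.
In the A-series (A0 area = 1 m²): A4 = 210 × 297 mm.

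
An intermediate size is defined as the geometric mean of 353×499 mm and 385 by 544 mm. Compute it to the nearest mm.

369 × 521 mm

Short side: √(353 · 385) = √135905 ≈ 368.7 → 369 mm
Long side: √(499 · 544) = √271456 ≈ 521.0 → 521 mm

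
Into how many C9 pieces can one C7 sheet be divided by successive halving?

4

Each ISO step halves the sheet: 1 × C7 → 2 × C8 → 4 × C9
From C7 to C9 is 2 halving steps: 2^2 = 4.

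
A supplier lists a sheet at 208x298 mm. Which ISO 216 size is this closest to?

Aspect ratio 298/208 ≈ 1.433 (ISO target is √2 ≈ 1.414).
In the A-series (A0 area = 1 m²): A4 = 210 × 297 mm.
Off by 3 mm total — nearest standard size.

A4 (210 × 297 mm)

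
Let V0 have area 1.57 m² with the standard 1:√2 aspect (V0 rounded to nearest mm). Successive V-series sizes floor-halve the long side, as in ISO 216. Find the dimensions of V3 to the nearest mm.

Let V0's short side be w mm. w · w√2 = 1.57 m² = 1,570,000 mm², so w ≈ 1053.6 mm and w√2 ≈ 1490.1 mm → V0 = 1054 × 1490 mm.
V1: ⌊1490/2⌋ × 1054 = 745 × 1054 mm
V2: ⌊1054/2⌋ × 745 = 527 × 745 mm
V3: ⌊745/2⌋ × 527 = 372 × 527 mm

372 × 527 mm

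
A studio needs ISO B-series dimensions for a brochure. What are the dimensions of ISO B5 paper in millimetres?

B0 = 1000 × 1414 mm (B0 has a 1000 mm short side, aspect 1:√2).
B1: ⌊1414/2⌋ × 1000 = 707 × 1000 mm
B2: ⌊1000/2⌋ × 707 = 500 × 707 mm
B3: ⌊707/2⌋ × 500 = 353 × 500 mm
B4: ⌊500/2⌋ × 353 = 250 × 353 mm
B5: ⌊353/2⌋ × 250 = 176 × 250 mm

176 × 250 mm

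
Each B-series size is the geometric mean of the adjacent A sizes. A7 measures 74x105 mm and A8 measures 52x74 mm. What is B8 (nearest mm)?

62 × 88 mm

Short side: √(74 · 52) = √3848 ≈ 62.0 → 62 mm
Long side: √(105 · 74) = √7770 ≈ 88.1 → 88 mm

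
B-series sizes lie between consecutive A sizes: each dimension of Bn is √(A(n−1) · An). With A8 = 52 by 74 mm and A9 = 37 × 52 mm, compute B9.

44 × 62 mm

Short side: √(52 · 37) = √1924 ≈ 43.9 → 44 mm
Long side: √(74 · 52) = √3848 ≈ 62.0 → 62 mm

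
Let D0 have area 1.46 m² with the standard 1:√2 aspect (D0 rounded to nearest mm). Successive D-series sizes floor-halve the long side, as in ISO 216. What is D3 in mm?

Let D0's short side be w mm. w · w√2 = 1.46 m² = 1,460,000 mm², so w ≈ 1016.1 mm and w√2 ≈ 1436.9 mm → D0 = 1016 × 1437 mm.
D1: ⌊1437/2⌋ × 1016 = 718 × 1016 mm
D2: ⌊1016/2⌋ × 718 = 508 × 718 mm
D3: ⌊718/2⌋ × 508 = 359 × 508 mm

359 × 508 mm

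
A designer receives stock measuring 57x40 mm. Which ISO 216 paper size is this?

C9 (40 × 57 mm)

Aspect ratio 57/40 ≈ 1.425 — close to the ISO √2 ≈ 1.414.
In the C-series (envelope sizes, between A and B): C9 = 40 × 57 mm.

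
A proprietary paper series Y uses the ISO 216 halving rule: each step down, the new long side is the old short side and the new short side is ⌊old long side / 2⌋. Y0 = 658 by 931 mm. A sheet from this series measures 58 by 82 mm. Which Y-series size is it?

Y7

Y0: 658 × 931 mm
Y1: 465 × 658 mm
Y2: 329 × 465 mm
Y3: 232 × 329 mm
Y4: 164 × 232 mm
Y5: 116 × 164 mm
Y6: 82 × 116 mm
Y7: 58 × 82 mm
Y8: 41 × 58 mm
→ matches Y7.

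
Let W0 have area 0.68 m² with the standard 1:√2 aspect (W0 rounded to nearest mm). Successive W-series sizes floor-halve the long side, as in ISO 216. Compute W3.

Let W0's short side be w mm. w · w√2 = 0.68 m² = 680,000 mm², so w ≈ 693.4 mm and w√2 ≈ 980.6 mm → W0 = 693 × 981 mm.
W1: ⌊981/2⌋ × 693 = 490 × 693 mm
W2: ⌊693/2⌋ × 490 = 346 × 490 mm
W3: ⌊490/2⌋ × 346 = 245 × 346 mm

245 × 346 mm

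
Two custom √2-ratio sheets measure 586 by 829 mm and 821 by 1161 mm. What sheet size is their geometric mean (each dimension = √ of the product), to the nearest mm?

Short side: √(586 · 821) = √481106 ≈ 693.6 → 694 mm
Long side: √(829 · 1161) = √962469 ≈ 981.1 → 981 mm

694 × 981 mm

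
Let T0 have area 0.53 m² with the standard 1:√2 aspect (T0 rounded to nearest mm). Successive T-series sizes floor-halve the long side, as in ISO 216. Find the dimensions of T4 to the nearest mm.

153 × 216 mm

Let T0's short side be w mm. w · w√2 = 0.53 m² = 530,000 mm², so w ≈ 612.2 mm and w√2 ≈ 865.8 mm → T0 = 612 × 866 mm.
T1: ⌊866/2⌋ × 612 = 433 × 612 mm
T2: ⌊612/2⌋ × 433 = 306 × 433 mm
T3: ⌊433/2⌋ × 306 = 216 × 306 mm
T4: ⌊306/2⌋ × 216 = 153 × 216 mm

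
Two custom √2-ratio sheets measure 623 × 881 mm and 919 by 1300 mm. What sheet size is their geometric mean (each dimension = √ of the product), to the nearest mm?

Short side: √(623 · 919) = √572537 ≈ 756.7 → 757 mm
Long side: √(881 · 1300) = √1145300 ≈ 1070.2 → 1070 mm

757 × 1070 mm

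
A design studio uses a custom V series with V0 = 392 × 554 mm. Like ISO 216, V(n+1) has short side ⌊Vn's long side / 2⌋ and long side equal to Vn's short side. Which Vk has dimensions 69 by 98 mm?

V0: 392 × 554 mm
V1: 277 × 392 mm
V2: 196 × 277 mm
V3: 138 × 196 mm
V4: 98 × 138 mm
V5: 69 × 98 mm
V6: 49 × 69 mm
→ matches V5.

V5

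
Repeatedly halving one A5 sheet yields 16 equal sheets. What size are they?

16 = 2^4, so 4 halving steps.
A5 → A6 → … → A9 after 4 steps.

A9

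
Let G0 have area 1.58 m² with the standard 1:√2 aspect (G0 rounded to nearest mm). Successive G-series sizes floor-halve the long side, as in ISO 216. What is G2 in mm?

528 × 747 mm

Let G0's short side be w mm. w · w√2 = 1.58 m² = 1,580,000 mm², so w ≈ 1057.0 mm and w√2 ≈ 1494.8 mm → G0 = 1057 × 1495 mm.
G1: ⌊1495/2⌋ × 1057 = 747 × 1057 mm
G2: ⌊1057/2⌋ × 747 = 528 × 747 mm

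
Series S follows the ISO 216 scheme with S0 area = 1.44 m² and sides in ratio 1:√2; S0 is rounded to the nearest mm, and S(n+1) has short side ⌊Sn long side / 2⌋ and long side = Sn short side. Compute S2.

Let S0's short side be w mm. w · w√2 = 1.44 m² = 1,440,000 mm², so w ≈ 1009.1 mm and w√2 ≈ 1427.0 mm → S0 = 1009 × 1427 mm.
S1: ⌊1427/2⌋ × 1009 = 713 × 1009 mm
S2: ⌊1009/2⌋ × 713 = 504 × 713 mm

504 × 713 mm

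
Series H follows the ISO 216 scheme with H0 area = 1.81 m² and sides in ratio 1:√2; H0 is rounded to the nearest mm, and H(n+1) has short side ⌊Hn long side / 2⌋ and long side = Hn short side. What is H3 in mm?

Let H0's short side be w mm. w · w√2 = 1.81 m² = 1,810,000 mm², so w ≈ 1131.3 mm and w√2 ≈ 1599.9 mm → H0 = 1131 × 1600 mm.
H1: ⌊1600/2⌋ × 1131 = 800 × 1131 mm
H2: ⌊1131/2⌋ × 800 = 565 × 800 mm
H3: ⌊800/2⌋ × 565 = 400 × 565 mm

400 × 565 mm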